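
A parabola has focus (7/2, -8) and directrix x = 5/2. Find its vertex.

(3, -8)

The vertex is the midpoint between the focus and the directrix along the axis of symmetry.
Axis is horizontal (directrix is vertical). Vertex x-coordinate = (7/2 + 5/2)/2 = 3; y-coordinate = -8.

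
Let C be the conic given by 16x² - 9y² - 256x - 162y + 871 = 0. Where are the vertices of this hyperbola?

Group: 16(x² - 16x) -9(y² + 18y) = -871
16(x - 8)² -9(y + 9)² = -871 + 1024 - 729 = -576
Divide by -576: (y + 9)²/64 - (x - 8)²/36 = 1
Hyperbola, center (8, -9), transverse axis vertical; a² = 64, b² = 36.
a = 8. Vertices at (h, k ± a).

(8, -17) and (8, -1)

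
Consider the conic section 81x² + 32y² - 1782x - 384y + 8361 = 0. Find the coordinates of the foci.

(11, -1) and (11, 13)

Group: 81(x² - 22x) + 32(y² - 12y) = -8361
Complete the square: 81(x - 11)² + 32(y - 6)² = -8361 + 9801 + 1152 = 2592
Divide by 2592: (x - 11)²/32 + (y - 6)²/81 = 1
Ellipse, center (11, 6), major axis vertical; a² = 81, b² = 32.
c² = a² - b² = 81 - 32 = 49, so c = 7.
Foci lie on the vertical axis through the center: (h, k ± c).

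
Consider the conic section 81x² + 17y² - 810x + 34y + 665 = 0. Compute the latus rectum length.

Group: 81(x² - 10x) + 17(y² + 2y) = -665
81(x - 5)² + 17(y + 1)² = -665 + 2025 + 17 = 1377
Dividing both sides by 1377: (x - 5)²/17 + (y + 1)²/81 = 1
Ellipse, center (5, -1), major axis vertical; a² = 81, b² = 17.
Latus rectum length = 2b²/a = 2·17/9 = 34/9.

34/9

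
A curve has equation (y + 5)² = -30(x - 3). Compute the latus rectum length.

30

Vertex (3, -5); 4p = -30 so p = -15/2. Opens left.
Latus rectum length = |4p| = 30.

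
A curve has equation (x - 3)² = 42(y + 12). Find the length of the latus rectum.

Vertex (3, -12); 4p = 42 so p = 21/2. Opens up.
Latus rectum length = |4p| = 42.

42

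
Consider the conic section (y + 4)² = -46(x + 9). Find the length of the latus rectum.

Vertex (-9, -4); 4p = -46 so p = -23/2. Opens left.
Latus rectum length = |4p| = 46.

46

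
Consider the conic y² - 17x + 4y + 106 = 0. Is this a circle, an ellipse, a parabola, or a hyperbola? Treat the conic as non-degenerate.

No xy term. Coefficients of x² and y² are A = 0, C = 1.
Exactly one squared variable ⇒ parabola.

parabola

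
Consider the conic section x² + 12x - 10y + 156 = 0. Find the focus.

Only x is squared. Complete the square in x: (x + 6)² = 10(y - 12).
Vertex (-6, 12); 4p = 10 so p = 5/2. Opens up.
Focus is p units from the vertex along the axis: (h, k + p).

(-6, 29/2)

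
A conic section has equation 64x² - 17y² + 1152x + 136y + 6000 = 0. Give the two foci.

(-9, -5) and (-9, 13)

Group the x- and y-terms: 64(x² + 18x) -17(y² - 8y) = -6000
64(x + 9)² -17(y - 4)² = -6000 + 5184 - 272 = -1088
Divide through by -1088 to get (y - 4)²/64 - (x + 9)²/17 = 1.
Hyperbola, center (-9, 4), transverse axis vertical; a² = 64, b² = 17.
c² = a² + b² = 64 + 17 = 81, so c = 9.
Foci lie on the vertical axis through the center: (h, k ± c).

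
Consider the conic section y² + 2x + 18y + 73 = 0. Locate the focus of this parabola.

Only y is squared. Complete the square in y: (y + 9)² = -2(x - 4).
Vertex (4, -9); 4p = -2 so p = -1/2. Opens left.
Focus is p units from the vertex along the axis: (h + p, k).

(7/2, -9)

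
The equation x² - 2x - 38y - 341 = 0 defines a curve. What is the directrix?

y = -37/2

Only x is squared. Complete the square in x: (x - 1)² = 38(y + 9).
Vertex (1, -9); 4p = 38 so p = 19/2. Opens up.
Directrix is the horizontal line y = k − p = -9 − (19/2) = -37/2.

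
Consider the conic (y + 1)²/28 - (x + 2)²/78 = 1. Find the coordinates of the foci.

(-2, -1 - √106) and (-2, -1 + √106)

Center (-2, -1). The positive term is the y-term, so the transverse axis is vertical; a² = 28, b² = 78.
c² = a² + b² = 28 + 78 = 106, so c = √106.
Foci lie on the vertical axis through the center: (h, k ± c).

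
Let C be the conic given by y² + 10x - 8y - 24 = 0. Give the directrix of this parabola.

Only y is squared. Complete the square in y: (y - 4)² = -10(x - 4).
Vertex (4, 4); 4p = -10 so p = -5/2. Opens left.
Directrix is the vertical line x = h − p = 4 − (-5/2) = 13/2.

x = 13/2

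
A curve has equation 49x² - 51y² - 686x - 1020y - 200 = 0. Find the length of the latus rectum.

49(x² - 14x) -51(y² + 20y) = 200
Completing the square gives 49(x - 7)² -51(y + 10)² = 200 + 2401 - 5100 = -2499.
Dividing both sides by -2499: (y + 10)²/49 - (x - 7)²/51 = 1
Hyperbola, center (7, -10), transverse axis vertical; a² = 49, b² = 51.
Latus rectum length = 2b²/a = 2·51/7 = 102/7.

102/7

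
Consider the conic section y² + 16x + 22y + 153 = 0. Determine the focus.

(-6, -11)

Only y is squared. Complete the square in y: (y + 11)² = -16(x + 2).
Vertex (-2, -11); 4p = -16 so p = -4. Opens left.
Focus is p units from the vertex along the axis: (h + p, k).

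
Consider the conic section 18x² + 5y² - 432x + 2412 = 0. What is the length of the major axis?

12

Group the x- and y-terms: 18(x² - 24x) + 5y² = -2412
Complete the square in x and y: 18(x - 12)² + 5y² = -2412 + 2592 + 0 = 180
Divide through by 180 to get (x - 12)²/10 + y²/36 = 1.
Ellipse, center (12, 0), major axis vertical; a² = 36, b² = 10.
a² = 36 so a = 6; the major axis has length 2a = 12.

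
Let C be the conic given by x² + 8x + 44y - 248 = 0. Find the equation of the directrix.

y = 17

Only x is squared. Complete the square in x: (x + 4)² = -44(y - 6).
Vertex (-4, 6); 4p = -44 so p = -11. Opens down.
Directrix is the horizontal line y = k − p = 6 − (-11) = 17.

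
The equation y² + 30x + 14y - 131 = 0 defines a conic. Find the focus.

(-3/2, -7)

Only y is squared. Complete the square in y: (y + 7)² = -30(x - 6).
Vertex (6, -7); 4p = -30 so p = -15/2. Opens left.
Focus is p units from the vertex along the axis: (h + p, k).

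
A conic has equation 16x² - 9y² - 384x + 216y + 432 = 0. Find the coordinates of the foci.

Group: 16(x² - 24x) -9(y² - 24y) = -432
Complete the square in x and y: 16(x - 12)² -9(y - 12)² = -432 + 2304 - 1296 = 576
Divide by 576: (x - 12)²/36 - (y - 12)²/64 = 1
Hyperbola, center (12, 12), transverse axis horizontal; a² = 36, b² = 64.
c² = a² + b² = 36 + 64 = 100, so c = 10.
Foci lie on the horizontal axis through the center: (h ± c, k).

(2, 12) and (22, 12)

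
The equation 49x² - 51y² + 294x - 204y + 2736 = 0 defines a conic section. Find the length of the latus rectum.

Group: 49(x² + 6x) -51(y² + 4y) = -2736
Completing the square gives 49(x + 3)² -51(y + 2)² = -2736 + 441 - 204 = -2499.
Divide by -2499: (y + 2)²/49 - (x + 3)²/51 = 1
Hyperbola, center (-3, -2), transverse axis vertical; a² = 49, b² = 51.
Latus rectum length = 2b²/a = 2·51/7 = 102/7.

102/7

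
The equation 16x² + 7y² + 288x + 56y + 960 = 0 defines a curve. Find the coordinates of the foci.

Group: 16(x² + 18x) + 7(y² + 8y) = -960
16(x + 9)² + 7(y + 4)² = -960 + 1296 + 112 = 448
Divide by 448: (x + 9)²/28 + (y + 4)²/64 = 1
Ellipse, center (-9, -4), major axis vertical; a² = 64, b² = 28.
c² = a² - b² = 64 - 28 = 36, so c = 6.
Foci lie on the vertical axis through the center: (h, k ± c).

(-9, -10) and (-9, 2)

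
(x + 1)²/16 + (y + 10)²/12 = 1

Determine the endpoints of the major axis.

(-5, -10) and (3, -10)

Center (-1, -10). The larger denominator 16 sits under the x-term, so the major axis is horizontal; a² = 16, b² = 12.
a = 4. Vertices at (h ± a, k).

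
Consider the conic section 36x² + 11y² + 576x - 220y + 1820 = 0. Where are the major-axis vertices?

Collect terms: 36(x² + 16x) + 11(y² - 20y) = -1820
Complete the square in x and y: 36(x + 8)² + 11(y - 10)² = -1820 + 2304 + 1100 = 1584
Divide by 1584: (x + 8)²/44 + (y - 10)²/144 = 1
Ellipse, center (-8, 10), major axis vertical; a² = 144, b² = 44.
a = 12. Vertices at (h, k ± a).

(-8, -2) and (-8, 22)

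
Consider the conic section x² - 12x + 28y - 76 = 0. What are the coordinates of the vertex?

Only x is squared. Complete the square in x: (x - 6)² = -28(y - 4).
Vertex (6, 4); 4p = -28 so p = -7. Opens down.

(6, 4)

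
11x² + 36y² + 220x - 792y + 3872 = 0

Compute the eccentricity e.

e = 5/6

Group the x- and y-terms: 11(x² + 20x) + 36(y² - 22y) = -3872
Complete the square: 11(x + 10)² + 36(y - 11)² = -3872 + 1100 + 4356 = 1584
Divide through by 1584 to get (x + 10)²/144 + (y - 11)²/44 = 1.
Ellipse, center (-10, 11), major axis horizontal; a² = 144, b² = 44.
c² = a² - b² = 100, so c = 10.
e = c/a = 10/12 = 5/6.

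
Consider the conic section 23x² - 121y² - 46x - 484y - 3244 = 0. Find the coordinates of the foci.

Rearranging, 23(x² - 2x) -121(y² + 4y) = 3244.
23(x - 1)² -121(y + 2)² = 3244 + 23 - 484 = 2783
Dividing both sides by 2783: (x - 1)²/121 - (y + 2)²/23 = 1
Hyperbola, center (1, -2), transverse axis horizontal; a² = 121, b² = 23.
c² = a² + b² = 121 + 23 = 144, so c = 12.
Foci lie on the horizontal axis through the center: (h ± c, k).

(-11, -2) and (13, -2)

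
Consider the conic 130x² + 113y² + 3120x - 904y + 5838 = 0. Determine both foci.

Group: 130(x² + 24x) + 113(y² - 8y) = -5838
130(x + 12)² + 113(y - 4)² = -5838 + 18720 + 1808 = 14690
Divide by 14690: (x + 12)²/113 + (y - 4)²/130 = 1
Ellipse, center (-12, 4), major axis vertical; a² = 130, b² = 113.
c² = a² - b² = 130 - 113 = 17, so c = √17.
Foci lie on the vertical axis through the center: (h, k ± c).

(-12, 4 - √17) and (-12, 4 + √17)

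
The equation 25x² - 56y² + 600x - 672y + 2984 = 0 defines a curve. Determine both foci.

(-12, -15) and (-12, 3)

Collect terms: 25(x² + 24x) -56(y² + 12y) = -2984
25(x + 12)² -56(y + 6)² = -2984 + 3600 - 2016 = -1400
Divide by -1400: (y + 6)²/25 - (x + 12)²/56 = 1
Hyperbola, center (-12, -6), transverse axis vertical; a² = 25, b² = 56.
c² = a² + b² = 25 + 56 = 81, so c = 9.
Foci lie on the vertical axis through the center: (h, k ± c).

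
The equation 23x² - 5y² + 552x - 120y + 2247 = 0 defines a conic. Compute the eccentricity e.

Group: 23(x² + 24x) -5(y² + 24y) = -2247
Complete the square: 23(x + 12)² -5(y + 12)² = -2247 + 3312 - 720 = 345
Divide by 345: (x + 12)²/15 - (y + 12)²/69 = 1
Hyperbola, center (-12, -12), transverse axis horizontal; a² = 15, b² = 69.
c² = a² + b² = 84, so c = 2√21.
e = c/a = 2√21/√15 = 2√35/5.

e = 2√35/5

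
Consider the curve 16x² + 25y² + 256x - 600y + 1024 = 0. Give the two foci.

Group the x- and y-terms: 16(x² + 16x) + 25(y² - 24y) = -1024
Complete the square: 16(x + 8)² + 25(y - 12)² = -1024 + 1024 + 3600 = 3600
Divide by 3600: (x + 8)²/225 + (y - 12)²/144 = 1
Ellipse, center (-8, 12), major axis horizontal; a² = 225, b² = 144.
c² = a² - b² = 225 - 144 = 81, so c = 9.
Foci lie on the horizontal axis through the center: (h ± c, k).

(-17, 12) and (1, 12)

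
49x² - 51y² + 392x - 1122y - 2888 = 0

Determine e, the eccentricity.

49(x² + 8x) -51(y² + 22y) = 2888
49(x + 4)² -51(y + 11)² = 2888 + 784 - 6171 = -2499
Dividing both sides by -2499: (y + 11)²/49 - (x + 4)²/51 = 1
Hyperbola, center (-4, -11), transverse axis vertical; a² = 49, b² = 51.
c² = a² + b² = 100, so c = 10.
e = c/a = 10/7.

e = 10/7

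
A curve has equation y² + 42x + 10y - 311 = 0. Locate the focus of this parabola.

(-5/2, -5)

Only y is squared. Complete the square in y: (y + 5)² = -42(x - 8).
Vertex (8, -5); 4p = -42 so p = -21/2. Opens left.
Focus is p units from the vertex along the axis: (h + p, k).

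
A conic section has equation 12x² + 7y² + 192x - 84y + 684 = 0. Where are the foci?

12(x² + 16x) + 7(y² - 12y) = -684
Complete the square: 12(x + 8)² + 7(y - 6)² = -684 + 768 + 252 = 336
Divide through by 336 to get (x + 8)²/28 + (y - 6)²/48 = 1.
Ellipse, center (-8, 6), major axis vertical; a² = 48, b² = 28.
c² = a² - b² = 48 - 28 = 20, so c = 2√5.
Foci lie on the vertical axis through the center: (h, k ± c).

(-8, 6 - 2√5) and (-8, 6 + 2√5)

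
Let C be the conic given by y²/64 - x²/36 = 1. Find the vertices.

(0, -8) and (0, 8)

Center (0, 0). The positive term is the y-term, so the transverse axis is vertical; a² = 64, b² = 36.
a = 8. Vertices at (h, k ± a).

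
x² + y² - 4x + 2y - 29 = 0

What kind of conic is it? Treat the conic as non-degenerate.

circle

No xy term. Coefficients of x² and y² are A = 1, C = 1.
A = C (same sign) ⇒ circle.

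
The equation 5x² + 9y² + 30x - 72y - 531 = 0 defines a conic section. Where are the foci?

Group: 5(x² + 6x) + 9(y² - 8y) = 531
Completing the square gives 5(x + 3)² + 9(y - 4)² = 531 + 45 + 144 = 720.
Divide by 720: (x + 3)²/144 + (y - 4)²/80 = 1
Ellipse, center (-3, 4), major axis horizontal; a² = 144, b² = 80.
c² = a² - b² = 144 - 80 = 64, so c = 8.
Foci lie on the horizontal axis through the center: (h ± c, k).

(-11, 4) and (5, 4)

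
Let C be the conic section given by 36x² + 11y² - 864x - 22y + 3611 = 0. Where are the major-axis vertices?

Collect terms: 36(x² - 24x) + 11(y² - 2y) = -3611
Completing the square gives 36(x - 12)² + 11(y - 1)² = -3611 + 5184 + 11 = 1584.
Divide by 1584: (x - 12)²/44 + (y - 1)²/144 = 1
Ellipse, center (12, 1), major axis vertical; a² = 144, b² = 44.
a = 12. Vertices at (h, k ± a).

(12, -11) and (12, 13)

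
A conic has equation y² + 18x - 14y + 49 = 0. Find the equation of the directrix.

x = 9/2

Only y is squared. Complete the square in y: (y - 7)² = -18x.
Vertex (0, 7); 4p = -18 so p = -9/2. Opens left.
Directrix is the vertical line x = h − p = 0 − (-9/2) = 9/2.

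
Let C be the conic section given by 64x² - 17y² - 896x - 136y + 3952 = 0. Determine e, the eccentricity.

e = 9/8

Collect terms: 64(x² - 14x) -17(y² + 8y) = -3952
Completing the square gives 64(x - 7)² -17(y + 4)² = -3952 + 3136 - 272 = -1088.
Divide through by -1088 to get (y + 4)²/64 - (x - 7)²/17 = 1.
Hyperbola, center (7, -4), transverse axis vertical; a² = 64, b² = 17.
c² = a² + b² = 81, so c = 9.
e = c/a = 9/8.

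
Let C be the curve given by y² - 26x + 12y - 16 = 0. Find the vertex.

(-2, -6)

Only y is squared. Complete the square in y: (y + 6)² = 26(x + 2).
Vertex (-2, -6); 4p = 26 so p = 13/2. Opens right.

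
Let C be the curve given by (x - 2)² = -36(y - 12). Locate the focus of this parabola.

Vertex (2, 12); 4p = -36 so p = -9. Opens down.
Focus is p units from the vertex along the axis: (h, k + p).

(2, 3)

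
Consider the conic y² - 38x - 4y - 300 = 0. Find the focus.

(3/2, 2)

Only y is squared. Complete the square in y: (y - 2)² = 38(x + 8).
Vertex (-8, 2); 4p = 38 so p = 19/2. Opens right.
Focus is p units from the vertex along the axis: (h + p, k).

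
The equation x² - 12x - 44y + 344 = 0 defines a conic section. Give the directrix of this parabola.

y = -4

Only x is squared. Complete the square in x: (x - 6)² = 44(y - 7).
Vertex (6, 7); 4p = 44 so p = 11. Opens up.
Directrix is the horizontal line y = k − p = 7 − (11) = -4.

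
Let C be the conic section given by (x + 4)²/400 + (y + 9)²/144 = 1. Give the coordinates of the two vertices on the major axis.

(-24, -9) and (16, -9)

Center (-4, -9). The larger denominator 400 sits under the x-term, so the major axis is horizontal; a² = 400, b² = 144.
a = 20. Vertices at (h ± a, k).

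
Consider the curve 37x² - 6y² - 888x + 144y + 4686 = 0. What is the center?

(12, 12)

Collect terms: 37(x² - 24x) -6(y² - 24y) = -4686
37(x - 12)² -6(y - 12)² = -4686 + 5328 - 864 = -222
Dividing both sides by -222: (y - 12)²/37 - (x - 12)²/6 = 1
Hyperbola with center (12, 12).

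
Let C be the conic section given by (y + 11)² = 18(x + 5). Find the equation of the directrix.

x = -19/2

Vertex (-5, -11); 4p = 18 so p = 9/2. Opens right.
Directrix is the vertical line x = h − p = -5 − (9/2) = -19/2.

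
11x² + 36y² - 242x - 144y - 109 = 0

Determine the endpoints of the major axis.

11(x² - 22x) + 36(y² - 4y) = 109
Complete the square: 11(x - 11)² + 36(y - 2)² = 109 + 1331 + 144 = 1584
Divide through by 1584 to get (x - 11)²/144 + (y - 2)²/44 = 1.
Ellipse, center (11, 2), major axis horizontal; a² = 144, b² = 44.
a = 12. Vertices at (h ± a, k).

(-1, 2) and (23, 2)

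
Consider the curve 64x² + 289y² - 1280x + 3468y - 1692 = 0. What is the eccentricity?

Group: 64(x² - 20x) + 289(y² + 12y) = 1692
Complete the square: 64(x - 10)² + 289(y + 6)² = 1692 + 6400 + 10404 = 18496
Divide by 18496: (x - 10)²/289 + (y + 6)²/64 = 1
Ellipse, center (10, -6), major axis horizontal; a² = 289, b² = 64.
c² = a² - b² = 225, so c = 15.
e = c/a = 15/17.

e = 15/17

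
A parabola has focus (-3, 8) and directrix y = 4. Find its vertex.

The vertex is the midpoint between the focus and the directrix along the axis of symmetry.
Axis is vertical (directrix is horizontal). Vertex y-coordinate = (8 + 4)/2 = 6; x-coordinate = -3.

(-3, 6)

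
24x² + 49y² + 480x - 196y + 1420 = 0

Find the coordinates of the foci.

Collect terms: 24(x² + 20x) + 49(y² - 4y) = -1420
Completing the square gives 24(x + 10)² + 49(y - 2)² = -1420 + 2400 + 196 = 1176.
Divide by 1176: (x + 10)²/49 + (y - 2)²/24 = 1
Ellipse, center (-10, 2), major axis horizontal; a² = 49, b² = 24.
c² = a² - b² = 49 - 24 = 25, so c = 5.
Foci lie on the horizontal axis through the center: (h ± c, k).

(-15, 2) and (-5, 2)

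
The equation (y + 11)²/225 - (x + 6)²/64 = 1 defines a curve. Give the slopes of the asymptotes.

15/8 and -15/8

Center (-6, -11). The positive term is the y-term, so the transverse axis is vertical; a² = 225, b² = 64.
For a vertical hyperbola the asymptotes have slope ±a/b.
Here that is ±15/8.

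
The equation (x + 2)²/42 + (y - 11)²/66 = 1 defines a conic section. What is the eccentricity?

Center (-2, 11). The larger denominator 66 sits under the y-term, so the major axis is vertical; a² = 66, b² = 42.
c² = a² - b² = 24, so c = 2√6.
e = c/a = 2√6/√66 = 2√11/11.

e = 2√11/11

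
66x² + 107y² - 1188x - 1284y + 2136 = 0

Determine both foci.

(9 - √41, 6) and (9 + √41, 6)

Group: 66(x² - 18x) + 107(y² - 12y) = -2136
Complete the square in x and y: 66(x - 9)² + 107(y - 6)² = -2136 + 5346 + 3852 = 7062
Dividing both sides by 7062: (x - 9)²/107 + (y - 6)²/66 = 1
Ellipse, center (9, 6), major axis horizontal; a² = 107, b² = 66.
c² = a² - b² = 107 - 66 = 41, so c = √41.
Foci lie on the horizontal axis through the center: (h ± c, k).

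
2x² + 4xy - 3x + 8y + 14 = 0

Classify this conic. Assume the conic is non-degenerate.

A = 2, B = 4, C = 0.
Discriminant B² − 4AC = 4² − 4·2·0 = 16.
B² − 4AC > 0 ⇒ hyperbola.

hyperbola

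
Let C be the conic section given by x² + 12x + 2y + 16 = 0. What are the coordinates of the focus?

(-6, 19/2)

Only x is squared. Complete the square in x: (x + 6)² = -2(y - 10).
Vertex (-6, 10); 4p = -2 so p = -1/2. Opens down.
Focus is p units from the vertex along the axis: (h, k + p).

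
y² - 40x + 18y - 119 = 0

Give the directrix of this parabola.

Only y is squared. Complete the square in y: (y + 9)² = 40(x + 5).
Vertex (-5, -9); 4p = 40 so p = 10. Opens right.
Directrix is the vertical line x = h − p = -5 − (10) = -15.

x = -15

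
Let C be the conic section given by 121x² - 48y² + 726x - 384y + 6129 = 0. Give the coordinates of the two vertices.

(-3, -15) and (-3, 7)

Group the x- and y-terms: 121(x² + 6x) -48(y² + 8y) = -6129
Completing the square gives 121(x + 3)² -48(y + 4)² = -6129 + 1089 - 768 = -5808.
Dividing both sides by -5808: (y + 4)²/121 - (x + 3)²/48 = 1
Hyperbola, center (-3, -4), transverse axis vertical; a² = 121, b² = 48.
a = 11. Vertices at (h, k ± a).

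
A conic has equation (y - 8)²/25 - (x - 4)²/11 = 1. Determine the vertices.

(4, 3) and (4, 13)

Center (4, 8). The positive term is the y-term, so the transverse axis is vertical; a² = 25, b² = 11.
a = 5. Vertices at (h, k ± a).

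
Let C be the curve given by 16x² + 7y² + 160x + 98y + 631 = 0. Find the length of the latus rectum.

7/2

Group: 16(x² + 10x) + 7(y² + 14y) = -631
Complete the square: 16(x + 5)² + 7(y + 7)² = -631 + 400 + 343 = 112
Divide through by 112 to get (x + 5)²/7 + (y + 7)²/16 = 1.
Ellipse, center (-5, -7), major axis vertical; a² = 16, b² = 7.
Latus rectum length = 2b²/a = 2·7/4 = 7/2.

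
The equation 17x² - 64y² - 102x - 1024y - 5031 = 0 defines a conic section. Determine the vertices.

(-5, -8) and (11, -8)

Group: 17(x² - 6x) -64(y² + 16y) = 5031
Complete the square in x and y: 17(x - 3)² -64(y + 8)² = 5031 + 153 - 4096 = 1088
Dividing both sides by 1088: (x - 3)²/64 - (y + 8)²/17 = 1
Hyperbola, center (3, -8), transverse axis horizontal; a² = 64, b² = 17.
a = 8. Vertices at (h ± a, k).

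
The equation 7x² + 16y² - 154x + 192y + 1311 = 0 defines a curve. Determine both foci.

(8, -6) and (14, -6)

Rearranging, 7(x² - 22x) + 16(y² + 12y) = -1311.
Complete the square in x and y: 7(x - 11)² + 16(y + 6)² = -1311 + 847 + 576 = 112
Divide by 112: (x - 11)²/16 + (y + 6)²/7 = 1
Ellipse, center (11, -6), major axis horizontal; a² = 16, b² = 7.
c² = a² - b² = 16 - 7 = 9, so c = 3.
Foci lie on the horizontal axis through the center: (h ± c, k).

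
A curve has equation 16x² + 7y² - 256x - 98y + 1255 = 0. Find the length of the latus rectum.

Rearranging, 16(x² - 16x) + 7(y² - 14y) = -1255.
16(x - 8)² + 7(y - 7)² = -1255 + 1024 + 343 = 112
Dividing both sides by 112: (x - 8)²/7 + (y - 7)²/16 = 1
Ellipse, center (8, 7), major axis vertical; a² = 16, b² = 7.
Latus rectum length = 2b²/a = 2·7/4 = 7/2.

7/2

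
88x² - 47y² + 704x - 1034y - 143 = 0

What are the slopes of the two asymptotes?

Group the x- and y-terms: 88(x² + 8x) -47(y² + 22y) = 143
88(x + 4)² -47(y + 11)² = 143 + 1408 - 5687 = -4136
Dividing both sides by -4136: (y + 11)²/88 - (x + 4)²/47 = 1
Hyperbola, center (-4, -11), transverse axis vertical; a² = 88, b² = 47.
For a vertical hyperbola the asymptotes have slope ±a/b.
Here that is ±2√22/√47 = ±2√1034/47.

2√1034/47 and -2√1034/47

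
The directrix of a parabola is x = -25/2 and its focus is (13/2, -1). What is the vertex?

The vertex is the midpoint between the focus and the directrix along the axis of symmetry.
Axis is horizontal (directrix is vertical). Vertex x-coordinate = (13/2 + (-25/2))/2 = -3; y-coordinate = -1.

(-3, -1)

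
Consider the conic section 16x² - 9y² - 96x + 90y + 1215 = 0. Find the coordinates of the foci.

Collect terms: 16(x² - 6x) -9(y² - 10y) = -1215
Completing the square gives 16(x - 3)² -9(y - 5)² = -1215 + 144 - 225 = -1296.
Divide through by -1296 to get (y - 5)²/144 - (x - 3)²/81 = 1.
Hyperbola, center (3, 5), transverse axis vertical; a² = 144, b² = 81.
c² = a² + b² = 144 + 81 = 225, so c = 15.
Foci lie on the vertical axis through the center: (h, k ± c).

(3, -10) and (3, 20)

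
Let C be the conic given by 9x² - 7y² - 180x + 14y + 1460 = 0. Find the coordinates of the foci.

Group: 9(x² - 20x) -7(y² - 2y) = -1460
Complete the square: 9(x - 10)² -7(y - 1)² = -1460 + 900 - 7 = -567
Dividing both sides by -567: (y - 1)²/81 - (x - 10)²/63 = 1
Hyperbola, center (10, 1), transverse axis vertical; a² = 81, b² = 63.
c² = a² + b² = 81 + 63 = 144, so c = 12.
Foci lie on the vertical axis through the center: (h, k ± c).

(10, -11) and (10, 13)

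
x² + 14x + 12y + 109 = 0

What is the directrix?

y = -2

Only x is squared. Complete the square in x: (x + 7)² = -12(y + 5).
Vertex (-7, -5); 4p = -12 so p = -3. Opens down.
Directrix is the horizontal line y = k − p = -5 − (-3) = -2.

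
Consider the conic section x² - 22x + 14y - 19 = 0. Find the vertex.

Only x is squared. Complete the square in x: (x - 11)² = -14(y - 10).
Vertex (11, 10); 4p = -14 so p = -7/2. Opens down.

(11, 10)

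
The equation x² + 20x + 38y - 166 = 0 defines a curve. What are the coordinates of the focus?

Only x is squared. Complete the square in x: (x + 10)² = -38(y - 7).
Vertex (-10, 7); 4p = -38 so p = -19/2. Opens down.
Focus is p units from the vertex along the axis: (h, k + p).

(-10, -5/2)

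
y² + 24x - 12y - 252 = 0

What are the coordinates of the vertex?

(12, 6)

Only y is squared. Complete the square in y: (y - 6)² = -24(x - 12).
Vertex (12, 6); 4p = -24 so p = -6. Opens left.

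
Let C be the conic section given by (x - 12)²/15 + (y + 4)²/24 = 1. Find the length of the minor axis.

2√15

Center (12, -4). The larger denominator 24 sits under the y-term, so the major axis is vertical; a² = 24, b² = 15.
b² = 15 so b = √15; the minor axis has length 2b = 2√15.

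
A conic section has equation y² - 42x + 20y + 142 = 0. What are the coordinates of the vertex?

(1, -10)

Only y is squared. Complete the square in y: (y + 10)² = 42(x - 1).
Vertex (1, -10); 4p = 42 so p = 21/2. Opens right.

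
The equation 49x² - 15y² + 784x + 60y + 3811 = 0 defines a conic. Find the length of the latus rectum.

Rearranging, 49(x² + 16x) -15(y² - 4y) = -3811.
Complete the square: 49(x + 8)² -15(y - 2)² = -3811 + 3136 - 60 = -735
Dividing both sides by -735: (y - 2)²/49 - (x + 8)²/15 = 1
Hyperbola, center (-8, 2), transverse axis vertical; a² = 49, b² = 15.
Latus rectum length = 2b²/a = 2·15/7 = 30/7.

30/7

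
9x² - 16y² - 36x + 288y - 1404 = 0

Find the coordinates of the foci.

(-3, 9) and (7, 9)

9(x² - 4x) -16(y² - 18y) = 1404
Complete the square: 9(x - 2)² -16(y - 9)² = 1404 + 36 - 1296 = 144
Divide through by 144 to get (x - 2)²/16 - (y - 9)²/9 = 1.
Hyperbola, center (2, 9), transverse axis horizontal; a² = 16, b² = 9.
c² = a² + b² = 16 + 9 = 25, so c = 5.
Foci lie on the horizontal axis through the center: (h ± c, k).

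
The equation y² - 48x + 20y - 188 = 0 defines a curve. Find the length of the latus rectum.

Only y is squared. Complete the square in y: (y + 10)² = 48(x + 6).
Vertex (-6, -10); 4p = 48 so p = 12. Opens right.
Latus rectum length = |4p| = 48.

48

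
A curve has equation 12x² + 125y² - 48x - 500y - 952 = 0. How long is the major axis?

Group the x- and y-terms: 12(x² - 4x) + 125(y² - 4y) = 952
Complete the square in x and y: 12(x - 2)² + 125(y - 2)² = 952 + 48 + 500 = 1500
Dividing both sides by 1500: (x - 2)²/125 + (y - 2)²/12 = 1
Ellipse, center (2, 2), major axis horizontal; a² = 125, b² = 12.
a² = 125 so a = 5√5; the major axis has length 2a = 10√5.

10√5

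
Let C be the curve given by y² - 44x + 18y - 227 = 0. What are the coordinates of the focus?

Only y is squared. Complete the square in y: (y + 9)² = 44(x + 7).
Vertex (-7, -9); 4p = 44 so p = 11. Opens right.
Focus is p units from the vertex along the axis: (h + p, k).

(4, -9)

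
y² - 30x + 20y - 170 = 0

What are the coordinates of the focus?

Only y is squared. Complete the square in y: (y + 10)² = 30(x + 9).
Vertex (-9, -10); 4p = 30 so p = 15/2. Opens right.
Focus is p units from the vertex along the axis: (h + p, k).

(-3/2, -10)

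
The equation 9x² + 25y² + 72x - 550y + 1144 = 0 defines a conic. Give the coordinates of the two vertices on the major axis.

(-19, 11) and (11, 11)

Collect terms: 9(x² + 8x) + 25(y² - 22y) = -1144
Complete the square: 9(x + 4)² + 25(y - 11)² = -1144 + 144 + 3025 = 2025
Divide by 2025: (x + 4)²/225 + (y - 11)²/81 = 1
Ellipse, center (-4, 11), major axis horizontal; a² = 225, b² = 81.
a = 15. Vertices at (h ± a, k).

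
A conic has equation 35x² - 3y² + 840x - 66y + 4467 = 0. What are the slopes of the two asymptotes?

√105/3 and -√105/3

35(x² + 24x) -3(y² + 22y) = -4467
Completing the square gives 35(x + 12)² -3(y + 11)² = -4467 + 5040 - 363 = 210.
Divide by 210: (x + 12)²/6 - (y + 11)²/70 = 1
Hyperbola, center (-12, -11), transverse axis horizontal; a² = 6, b² = 70.
For a horizontal hyperbola the asymptotes have slope ±b/a.
Here that is ±√70/√6 = ±√105/3.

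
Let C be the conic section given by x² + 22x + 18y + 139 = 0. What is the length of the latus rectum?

Only x is squared. Complete the square in x: (x + 11)² = -18(y + 1).
Vertex (-11, -1); 4p = -18 so p = -9/2. Opens down.
Latus rectum length = |4p| = 18.

18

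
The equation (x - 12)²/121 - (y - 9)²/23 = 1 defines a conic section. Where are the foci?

(0, 9) and (24, 9)

Center (12, 9). The positive term is the x-term, so the transverse axis is horizontal; a² = 121, b² = 23.
c² = a² + b² = 121 + 23 = 144, so c = 12.
Foci lie on the horizontal axis through the center: (h ± c, k).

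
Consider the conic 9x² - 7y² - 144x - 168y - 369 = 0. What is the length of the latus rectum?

14/3

Rearranging, 9(x² - 16x) -7(y² + 24y) = 369.
9(x - 8)² -7(y + 12)² = 369 + 576 - 1008 = -63
Divide through by -63 to get (y + 12)²/9 - (x - 8)²/7 = 1.
Hyperbola, center (8, -12), transverse axis vertical; a² = 9, b² = 7.
Latus rectum length = 2b²/a = 2·7/3 = 14/3.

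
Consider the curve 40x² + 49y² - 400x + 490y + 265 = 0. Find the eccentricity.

Collect terms: 40(x² - 10x) + 49(y² + 10y) = -265
40(x - 5)² + 49(y + 5)² = -265 + 1000 + 1225 = 1960
Divide through by 1960 to get (x - 5)²/49 + (y + 5)²/40 = 1.
Ellipse, center (5, -5), major axis horizontal; a² = 49, b² = 40.
c² = a² - b² = 9, so c = 3.
e = c/a = 3/7.

e = 3/7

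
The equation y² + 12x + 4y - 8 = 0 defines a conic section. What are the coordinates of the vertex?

(1, -2)

Only y is squared. Complete the square in y: (y + 2)² = -12(x - 1).
Vertex (1, -2); 4p = -12 so p = -3. Opens left.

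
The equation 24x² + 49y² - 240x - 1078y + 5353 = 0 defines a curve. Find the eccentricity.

Collect terms: 24(x² - 10x) + 49(y² - 22y) = -5353
Complete the square: 24(x - 5)² + 49(y - 11)² = -5353 + 600 + 5929 = 1176
Divide through by 1176 to get (x - 5)²/49 + (y - 11)²/24 = 1.
Ellipse, center (5, 11), major axis horizontal; a² = 49, b² = 24.
c² = a² - b² = 25, so c = 5.
e = c/a = 5/7.

e = 5/7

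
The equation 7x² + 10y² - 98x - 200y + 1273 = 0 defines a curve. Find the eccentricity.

e = √30/10

Group the x- and y-terms: 7(x² - 14x) + 10(y² - 20y) = -1273
Completing the square gives 7(x - 7)² + 10(y - 10)² = -1273 + 343 + 1000 = 70.
Dividing both sides by 70: (x - 7)²/10 + (y - 10)²/7 = 1
Ellipse, center (7, 10), major axis horizontal; a² = 10, b² = 7.
c² = a² - b² = 3, so c = √3.
e = c/a = √3/√10 = √30/10.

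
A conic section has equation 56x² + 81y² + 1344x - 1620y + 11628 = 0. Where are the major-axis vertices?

(-21, 10) and (-3, 10)

Group the x- and y-terms: 56(x² + 24x) + 81(y² - 20y) = -11628
Completing the square gives 56(x + 12)² + 81(y - 10)² = -11628 + 8064 + 8100 = 4536.
Dividing both sides by 4536: (x + 12)²/81 + (y - 10)²/56 = 1
Ellipse, center (-12, 10), major axis horizontal; a² = 81, b² = 56.
a = 9. Vertices at (h ± a, k).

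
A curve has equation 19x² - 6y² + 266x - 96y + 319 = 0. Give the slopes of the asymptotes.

Group the x- and y-terms: 19(x² + 14x) -6(y² + 16y) = -319
Complete the square in x and y: 19(x + 7)² -6(y + 8)² = -319 + 931 - 384 = 228
Divide through by 228 to get (x + 7)²/12 - (y + 8)²/38 = 1.
Hyperbola, center (-7, -8), transverse axis horizontal; a² = 12, b² = 38.
For a horizontal hyperbola the asymptotes have slope ±b/a.
Here that is ±√38/2√3 = ±√114/6.

√114/6 and -√114/6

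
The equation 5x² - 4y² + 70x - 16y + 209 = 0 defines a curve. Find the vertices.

5(x² + 14x) -4(y² + 4y) = -209
Complete the square: 5(x + 7)² -4(y + 2)² = -209 + 245 - 16 = 20
Dividing both sides by 20: (x + 7)²/4 - (y + 2)²/5 = 1
Hyperbola, center (-7, -2), transverse axis horizontal; a² = 4, b² = 5.
a = 2. Vertices at (h ± a, k).

(-9, -2) and (-5, -2)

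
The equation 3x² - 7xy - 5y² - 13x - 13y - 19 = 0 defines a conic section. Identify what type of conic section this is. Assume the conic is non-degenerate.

hyperbola

A = 3, B = -7, C = -5.
Discriminant B² − 4AC = (-7)² − 4·3·(-5) = 109.
B² − 4AC > 0 ⇒ hyperbola.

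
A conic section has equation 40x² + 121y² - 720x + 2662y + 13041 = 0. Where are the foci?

(0, -11) and (18, -11)

Group the x- and y-terms: 40(x² - 18x) + 121(y² + 22y) = -13041
Complete the square in x and y: 40(x - 9)² + 121(y + 11)² = -13041 + 3240 + 14641 = 4840
Divide through by 4840 to get (x - 9)²/121 + (y + 11)²/40 = 1.
Ellipse, center (9, -11), major axis horizontal; a² = 121, b² = 40.
c² = a² - b² = 121 - 40 = 81, so c = 9.
Foci lie on the horizontal axis through the center: (h ± c, k).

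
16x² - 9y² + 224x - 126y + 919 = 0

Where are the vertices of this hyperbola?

Rearranging, 16(x² + 14x) -9(y² + 14y) = -919.
16(x + 7)² -9(y + 7)² = -919 + 784 - 441 = -576
Divide through by -576 to get (y + 7)²/64 - (x + 7)²/36 = 1.
Hyperbola, center (-7, -7), transverse axis vertical; a² = 64, b² = 36.
a = 8. Vertices at (h, k ± a).

(-7, -15) and (-7, 1)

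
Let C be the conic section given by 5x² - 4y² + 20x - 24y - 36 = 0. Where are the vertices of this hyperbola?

5(x² + 4x) -4(y² + 6y) = 36
Complete the square in x and y: 5(x + 2)² -4(y + 3)² = 36 + 20 - 36 = 20
Dividing both sides by 20: (x + 2)²/4 - (y + 3)²/5 = 1
Hyperbola, center (-2, -3), transverse axis horizontal; a² = 4, b² = 5.
a = 2. Vertices at (h ± a, k).

(-4, -3) and (0, -3)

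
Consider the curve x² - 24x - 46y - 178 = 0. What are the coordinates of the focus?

(12, 9/2)

Only x is squared. Complete the square in x: (x - 12)² = 46(y + 7).
Vertex (12, -7); 4p = 46 so p = 23/2. Opens up.
Focus is p units from the vertex along the axis: (h, k + p).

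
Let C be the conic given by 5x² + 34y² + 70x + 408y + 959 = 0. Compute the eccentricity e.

Rearranging, 5(x² + 14x) + 34(y² + 12y) = -959.
Completing the square gives 5(x + 7)² + 34(y + 6)² = -959 + 245 + 1224 = 510.
Divide through by 510 to get (x + 7)²/102 + (y + 6)²/15 = 1.
Ellipse, center (-7, -6), major axis horizontal; a² = 102, b² = 15.
c² = a² - b² = 87, so c = √87.
e = c/a = √87/√102 = √986/34.

e = √986/34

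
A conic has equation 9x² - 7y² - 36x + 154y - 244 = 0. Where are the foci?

9(x² - 4x) -7(y² - 22y) = 244
Complete the square in x and y: 9(x - 2)² -7(y - 11)² = 244 + 36 - 847 = -567
Divide through by -567 to get (y - 11)²/81 - (x - 2)²/63 = 1.
Hyperbola, center (2, 11), transverse axis vertical; a² = 81, b² = 63.
c² = a² + b² = 81 + 63 = 144, so c = 12.
Foci lie on the vertical axis through the center: (h, k ± c).

(2, -1) and (2, 23)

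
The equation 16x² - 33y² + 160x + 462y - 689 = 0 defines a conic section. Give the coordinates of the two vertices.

(-5, 3) and (-5, 11)

Rearranging, 16(x² + 10x) -33(y² - 14y) = 689.
Completing the square gives 16(x + 5)² -33(y - 7)² = 689 + 400 - 1617 = -528.
Dividing both sides by -528: (y - 7)²/16 - (x + 5)²/33 = 1
Hyperbola, center (-5, 7), transverse axis vertical; a² = 16, b² = 33.
a = 4. Vertices at (h, k ± a).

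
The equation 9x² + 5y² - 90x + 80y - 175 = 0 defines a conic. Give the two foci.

(5, -16) and (5, 0)

Group: 9(x² - 10x) + 5(y² + 16y) = 175
9(x - 5)² + 5(y + 8)² = 175 + 225 + 320 = 720
Dividing both sides by 720: (x - 5)²/80 + (y + 8)²/144 = 1
Ellipse, center (5, -8), major axis vertical; a² = 144, b² = 80.
c² = a² - b² = 144 - 80 = 64, so c = 8.
Foci lie on the vertical axis through the center: (h, k ± c).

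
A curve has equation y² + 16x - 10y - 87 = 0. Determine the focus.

(3, 5)

Only y is squared. Complete the square in y: (y - 5)² = -16(x - 7).
Vertex (7, 5); 4p = -16 so p = -4. Opens left.
Focus is p units from the vertex along the axis: (h + p, k).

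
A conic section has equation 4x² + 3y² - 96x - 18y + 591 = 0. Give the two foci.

(12, 2) and (12, 4)

Group: 4(x² - 24x) + 3(y² - 6y) = -591
Complete the square: 4(x - 12)² + 3(y - 3)² = -591 + 576 + 27 = 12
Dividing both sides by 12: (x - 12)²/3 + (y - 3)²/4 = 1
Ellipse, center (12, 3), major axis vertical; a² = 4, b² = 3.
c² = a² - b² = 4 - 3 = 1, so c = 1.
Foci lie on the vertical axis through the center: (h, k ± c).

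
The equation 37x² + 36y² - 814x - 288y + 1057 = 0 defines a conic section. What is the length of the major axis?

Group: 37(x² - 22x) + 36(y² - 8y) = -1057
Complete the square in x and y: 37(x - 11)² + 36(y - 4)² = -1057 + 4477 + 576 = 3996
Divide through by 3996 to get (x - 11)²/108 + (y - 4)²/111 = 1.
Ellipse, center (11, 4), major axis vertical; a² = 111, b² = 108.
a² = 111 so a = √111; the major axis has length 2a = 2√111.

2√111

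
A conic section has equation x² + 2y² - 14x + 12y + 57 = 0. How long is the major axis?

2√10

Collect terms: (x² - 14x) + 2(y² + 6y) = -57
Complete the square: (x - 7)² + 2(y + 3)² = -57 + 49 + 18 = 10
Divide through by 10 to get (x - 7)²/10 + (y + 3)²/5 = 1.
Ellipse, center (7, -3), major axis horizontal; a² = 10, b² = 5.
a² = 10 so a = √10; the major axis has length 2a = 2√10.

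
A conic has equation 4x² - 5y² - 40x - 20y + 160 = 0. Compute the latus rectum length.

4(x² - 10x) -5(y² + 4y) = -160
Complete the square in x and y: 4(x - 5)² -5(y + 2)² = -160 + 100 - 20 = -80
Divide by -80: (y + 2)²/16 - (x - 5)²/20 = 1
Hyperbola, center (5, -2), transverse axis vertical; a² = 16, b² = 20.
Latus rectum length = 2b²/a = 2·20/4 = 10.

10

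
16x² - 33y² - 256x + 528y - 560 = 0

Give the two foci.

Rearranging, 16(x² - 16x) -33(y² - 16y) = 560.
16(x - 8)² -33(y - 8)² = 560 + 1024 - 2112 = -528
Dividing both sides by -528: (y - 8)²/16 - (x - 8)²/33 = 1
Hyperbola, center (8, 8), transverse axis vertical; a² = 16, b² = 33.
c² = a² + b² = 16 + 33 = 49, so c = 7.
Foci lie on the vertical axis through the center: (h, k ± c).

(8, 1) and (8, 15)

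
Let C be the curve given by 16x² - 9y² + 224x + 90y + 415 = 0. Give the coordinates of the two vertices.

(-10, 5) and (-4, 5)

Group the x- and y-terms: 16(x² + 14x) -9(y² - 10y) = -415
Complete the square in x and y: 16(x + 7)² -9(y - 5)² = -415 + 784 - 225 = 144
Divide through by 144 to get (x + 7)²/9 - (y - 5)²/16 = 1.
Hyperbola, center (-7, 5), transverse axis horizontal; a² = 9, b² = 16.
a = 3. Vertices at (h ± a, k).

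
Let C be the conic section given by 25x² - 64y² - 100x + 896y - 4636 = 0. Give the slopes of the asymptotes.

Group: 25(x² - 4x) -64(y² - 14y) = 4636
Complete the square: 25(x - 2)² -64(y - 7)² = 4636 + 100 - 3136 = 1600
Dividing both sides by 1600: (x - 2)²/64 - (y - 7)²/25 = 1
Hyperbola, center (2, 7), transverse axis horizontal; a² = 64, b² = 25.
For a horizontal hyperbola the asymptotes have slope ±b/a.
Here that is ±5/8.

5/8 and -5/8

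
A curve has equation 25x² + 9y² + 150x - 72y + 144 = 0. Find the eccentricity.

Rearranging, 25(x² + 6x) + 9(y² - 8y) = -144.
Completing the square gives 25(x + 3)² + 9(y - 4)² = -144 + 225 + 144 = 225.
Divide through by 225 to get (x + 3)²/9 + (y - 4)²/25 = 1.
Ellipse, center (-3, 4), major axis vertical; a² = 25, b² = 9.
c² = a² - b² = 16, so c = 4.
e = c/a = 4/5.

e = 4/5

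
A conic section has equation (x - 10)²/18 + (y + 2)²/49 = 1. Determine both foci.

(10, -2 - √31) and (10, -2 + √31)

Center (10, -2). The larger denominator 49 sits under the y-term, so the major axis is vertical; a² = 49, b² = 18.
c² = a² - b² = 49 - 18 = 31, so c = √31.
Foci lie on the vertical axis through the center: (h, k ± c).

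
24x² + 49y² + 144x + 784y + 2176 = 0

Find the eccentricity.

e = 5/7

Group the x- and y-terms: 24(x² + 6x) + 49(y² + 16y) = -2176
Completing the square gives 24(x + 3)² + 49(y + 8)² = -2176 + 216 + 3136 = 1176.
Dividing both sides by 1176: (x + 3)²/49 + (y + 8)²/24 = 1
Ellipse, center (-3, -8), major axis horizontal; a² = 49, b² = 24.
c² = a² - b² = 25, so c = 5.
e = c/a = 5/7.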